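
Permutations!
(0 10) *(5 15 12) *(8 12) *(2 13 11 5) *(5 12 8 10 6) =(0 6 5 15 10)(2 13 11 12) =[6, 1, 13, 3, 4, 15, 5, 7, 8, 9, 0, 12, 2, 11, 14, 10]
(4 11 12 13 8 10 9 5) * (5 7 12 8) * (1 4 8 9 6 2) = (1 4 11 9 7 12 13 5 8 10 6 2) = [0, 4, 1, 3, 11, 8, 2, 12, 10, 7, 6, 9, 13, 5]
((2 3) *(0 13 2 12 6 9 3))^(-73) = [2, 1, 13, 9, 4, 5, 12, 7, 8, 6, 10, 11, 3, 0] = (0 2 13)(3 9 6 12)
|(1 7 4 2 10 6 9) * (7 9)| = |(1 9)(2 10 6 7 4)| = 10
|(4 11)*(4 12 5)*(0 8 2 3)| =|(0 8 2 3)(4 11 12 5)| =4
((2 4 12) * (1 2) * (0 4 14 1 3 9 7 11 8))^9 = (14)(0 4 12 3 9 7 11 8) = [4, 1, 2, 9, 12, 5, 6, 11, 0, 7, 10, 8, 3, 13, 14]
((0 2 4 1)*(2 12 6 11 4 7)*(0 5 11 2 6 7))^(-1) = [2, 4, 6, 3, 11, 1, 7, 12, 8, 9, 10, 5, 0] = (0 2 6 7 12)(1 4 11 5)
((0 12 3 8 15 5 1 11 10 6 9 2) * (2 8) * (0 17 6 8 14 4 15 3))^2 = (1 10 3 17 9 4 5 11 8 2 6 14 15) = [0, 10, 6, 17, 5, 11, 14, 7, 2, 4, 3, 8, 12, 13, 15, 1, 16, 9]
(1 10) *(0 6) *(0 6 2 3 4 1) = (0 2 3 4 1 10) = [2, 10, 3, 4, 1, 5, 6, 7, 8, 9, 0]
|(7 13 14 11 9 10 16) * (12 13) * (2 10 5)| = 10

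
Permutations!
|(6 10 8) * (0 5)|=6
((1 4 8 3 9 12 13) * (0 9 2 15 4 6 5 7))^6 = (0 5 1 12)(2 15 4 8 3)(6 13 9 7) = [5, 12, 15, 2, 8, 1, 13, 6, 3, 7, 10, 11, 0, 9, 14, 4]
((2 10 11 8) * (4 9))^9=(2 10 11 8)(4 9)=[0, 1, 10, 3, 9, 5, 6, 7, 2, 4, 11, 8]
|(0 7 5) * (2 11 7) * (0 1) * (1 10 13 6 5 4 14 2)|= |(0 1)(2 11 7 4 14)(5 10 13 6)|= 20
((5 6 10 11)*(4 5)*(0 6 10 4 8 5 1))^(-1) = [1, 4, 2, 3, 6, 8, 0, 7, 11, 9, 5, 10] = (0 1 4 6)(5 8 11 10)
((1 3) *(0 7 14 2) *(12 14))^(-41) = (0 2 14 12 7)(1 3) = [2, 3, 14, 1, 4, 5, 6, 0, 8, 9, 10, 11, 7, 13, 12]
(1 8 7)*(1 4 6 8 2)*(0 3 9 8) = [3, 2, 1, 9, 6, 5, 0, 4, 7, 8] = (0 3 9 8 7 4 6)(1 2)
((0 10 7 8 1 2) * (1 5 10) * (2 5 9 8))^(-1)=(0 2 7 10 5 1)(8 9)=[2, 0, 7, 3, 4, 1, 6, 10, 9, 8, 5]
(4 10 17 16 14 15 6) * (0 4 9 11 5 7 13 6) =(0 4 10 17 16 14 15)(5 7 13 6 9 11) =[4, 1, 2, 3, 10, 7, 9, 13, 8, 11, 17, 5, 12, 6, 15, 0, 14, 16]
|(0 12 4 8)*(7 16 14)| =12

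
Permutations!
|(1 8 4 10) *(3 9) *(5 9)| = 12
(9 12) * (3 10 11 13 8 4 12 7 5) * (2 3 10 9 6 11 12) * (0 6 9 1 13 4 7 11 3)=(0 6 3 1 13 8 7 5 10 12 9 11 4 2)=[6, 13, 0, 1, 2, 10, 3, 5, 7, 11, 12, 4, 9, 8]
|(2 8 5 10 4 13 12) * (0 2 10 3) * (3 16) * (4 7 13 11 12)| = |(0 2 8 5 16 3)(4 11 12 10 7 13)| = 6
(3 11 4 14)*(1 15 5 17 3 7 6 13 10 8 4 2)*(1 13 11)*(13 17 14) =(1 15 5 14 7 6 11 2 17 3)(4 13 10 8) =[0, 15, 17, 1, 13, 14, 11, 6, 4, 9, 8, 2, 12, 10, 7, 5, 16, 3]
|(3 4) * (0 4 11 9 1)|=6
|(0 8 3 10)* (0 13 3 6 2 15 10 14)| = |(0 8 6 2 15 10 13 3 14)| = 9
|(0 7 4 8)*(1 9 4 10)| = |(0 7 10 1 9 4 8)| = 7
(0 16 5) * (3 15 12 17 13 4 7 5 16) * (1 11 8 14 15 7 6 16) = (0 3 7 5)(1 11 8 14 15 12 17 13 4 6 16) = [3, 11, 2, 7, 6, 0, 16, 5, 14, 9, 10, 8, 17, 4, 15, 12, 1, 13]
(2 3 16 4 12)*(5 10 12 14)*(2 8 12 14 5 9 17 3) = (3 16 4 5 10 14 9 17)(8 12) = [0, 1, 2, 16, 5, 10, 6, 7, 12, 17, 14, 11, 8, 13, 9, 15, 4, 3]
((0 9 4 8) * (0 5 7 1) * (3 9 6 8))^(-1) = [1, 7, 2, 4, 9, 8, 0, 5, 6, 3] = (0 1 7 5 8 6)(3 4 9)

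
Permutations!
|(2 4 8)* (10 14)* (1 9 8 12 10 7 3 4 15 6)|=6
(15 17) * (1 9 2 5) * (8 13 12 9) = (1 8 13 12 9 2 5)(15 17) = [0, 8, 5, 3, 4, 1, 6, 7, 13, 2, 10, 11, 9, 12, 14, 17, 16, 15]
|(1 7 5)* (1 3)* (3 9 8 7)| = |(1 3)(5 9 8 7)| = 4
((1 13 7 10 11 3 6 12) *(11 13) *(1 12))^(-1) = (1 6 3 11)(7 13 10) = [0, 6, 2, 11, 4, 5, 3, 13, 8, 9, 7, 1, 12, 10]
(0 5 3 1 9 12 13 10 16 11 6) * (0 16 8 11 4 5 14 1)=(0 14 1 9 12 13 10 8 11 6 16 4 5 3)=[14, 9, 2, 0, 5, 3, 16, 7, 11, 12, 8, 6, 13, 10, 1, 15, 4]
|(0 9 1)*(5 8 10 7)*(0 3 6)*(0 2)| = |(0 9 1 3 6 2)(5 8 10 7)| = 12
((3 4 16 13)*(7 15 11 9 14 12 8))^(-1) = (3 13 16 4)(7 8 12 14 9 11 15) = [0, 1, 2, 13, 3, 5, 6, 8, 12, 11, 10, 15, 14, 16, 9, 7, 4]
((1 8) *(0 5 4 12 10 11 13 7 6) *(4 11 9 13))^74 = [12, 1, 2, 3, 13, 10, 4, 11, 8, 0, 6, 9, 7, 5] = (0 12 7 11 9)(4 13 5 10 6)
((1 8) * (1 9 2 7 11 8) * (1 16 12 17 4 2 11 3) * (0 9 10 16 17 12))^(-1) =(0 16 10 8 11 9)(1 3 7 2 4 17) =[16, 3, 4, 7, 17, 5, 6, 2, 11, 0, 8, 9, 12, 13, 14, 15, 10, 1]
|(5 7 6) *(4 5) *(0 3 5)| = 6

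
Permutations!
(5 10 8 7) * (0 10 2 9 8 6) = (0 10 6)(2 9 8 7 5) = [10, 1, 9, 3, 4, 2, 0, 5, 7, 8, 6]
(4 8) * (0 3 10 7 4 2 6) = (0 3 10 7 4 8 2 6) = [3, 1, 6, 10, 8, 5, 0, 4, 2, 9, 7]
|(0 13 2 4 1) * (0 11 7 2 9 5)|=20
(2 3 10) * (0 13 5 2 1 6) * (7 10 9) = (0 13 5 2 3 9 7 10 1 6) = [13, 6, 3, 9, 4, 2, 0, 10, 8, 7, 1, 11, 12, 5]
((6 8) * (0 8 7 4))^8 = [7, 1, 2, 3, 6, 5, 0, 8, 4] = (0 7 8 4 6)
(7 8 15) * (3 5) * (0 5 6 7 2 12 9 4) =(0 5 3 6 7 8 15 2 12 9 4) =[5, 1, 12, 6, 0, 3, 7, 8, 15, 4, 10, 11, 9, 13, 14, 2]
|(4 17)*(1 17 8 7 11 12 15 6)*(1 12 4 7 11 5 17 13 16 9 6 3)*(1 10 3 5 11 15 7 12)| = |(1 13 16 9 6)(3 10)(4 8 15 5 17 12 7 11)| = 40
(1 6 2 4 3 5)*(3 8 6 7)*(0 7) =(0 7 3 5 1)(2 4 8 6) =[7, 0, 4, 5, 8, 1, 2, 3, 6]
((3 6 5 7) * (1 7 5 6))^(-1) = (1 3 7) = [0, 3, 2, 7, 4, 5, 6, 1]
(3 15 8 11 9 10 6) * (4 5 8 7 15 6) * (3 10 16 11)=(3 6 10 4 5 8)(7 15)(9 16 11)=[0, 1, 2, 6, 5, 8, 10, 15, 3, 16, 4, 9, 12, 13, 14, 7, 11]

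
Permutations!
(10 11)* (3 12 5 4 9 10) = (3 12 5 4 9 10 11) = [0, 1, 2, 12, 9, 4, 6, 7, 8, 10, 11, 3, 5]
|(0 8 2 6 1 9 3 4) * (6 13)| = |(0 8 2 13 6 1 9 3 4)| = 9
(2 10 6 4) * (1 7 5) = (1 7 5)(2 10 6 4) = [0, 7, 10, 3, 2, 1, 4, 5, 8, 9, 6]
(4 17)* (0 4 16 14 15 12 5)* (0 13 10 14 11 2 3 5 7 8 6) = (0 4 17 16 11 2 3 5 13 10 14 15 12 7 8 6) = [4, 1, 3, 5, 17, 13, 0, 8, 6, 9, 14, 2, 7, 10, 15, 12, 11, 16]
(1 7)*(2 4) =(1 7)(2 4) =[0, 7, 4, 3, 2, 5, 6, 1]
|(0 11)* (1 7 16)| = 6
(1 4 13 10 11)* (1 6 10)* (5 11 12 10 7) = (1 4 13)(5 11 6 7)(10 12) = [0, 4, 2, 3, 13, 11, 7, 5, 8, 9, 12, 6, 10, 1]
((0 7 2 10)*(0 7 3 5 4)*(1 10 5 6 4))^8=(1 2 10 5 7)=[0, 2, 10, 3, 4, 7, 6, 1, 8, 9, 5]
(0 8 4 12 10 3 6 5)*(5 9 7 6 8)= (0 5)(3 8 4 12 10)(6 9 7)= [5, 1, 2, 8, 12, 0, 9, 6, 4, 7, 3, 11, 10]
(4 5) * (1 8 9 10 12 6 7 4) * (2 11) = [0, 8, 11, 3, 5, 1, 7, 4, 9, 10, 12, 2, 6] = (1 8 9 10 12 6 7 4 5)(2 11)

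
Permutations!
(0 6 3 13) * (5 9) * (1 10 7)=(0 6 3 13)(1 10 7)(5 9)=[6, 10, 2, 13, 4, 9, 3, 1, 8, 5, 7, 11, 12, 0]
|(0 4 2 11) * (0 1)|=5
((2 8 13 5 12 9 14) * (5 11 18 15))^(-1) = [0, 1, 14, 3, 4, 15, 6, 7, 2, 12, 10, 13, 5, 8, 9, 18, 16, 17, 11] = (2 14 9 12 5 15 18 11 13 8)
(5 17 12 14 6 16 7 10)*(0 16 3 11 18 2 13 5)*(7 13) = (0 16 13 5 17 12 14 6 3 11 18 2 7 10) = [16, 1, 7, 11, 4, 17, 3, 10, 8, 9, 0, 18, 14, 5, 6, 15, 13, 12, 2]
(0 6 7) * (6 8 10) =[8, 1, 2, 3, 4, 5, 7, 0, 10, 9, 6] =(0 8 10 6 7)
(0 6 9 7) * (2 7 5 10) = (0 6 9 5 10 2 7) = [6, 1, 7, 3, 4, 10, 9, 0, 8, 5, 2]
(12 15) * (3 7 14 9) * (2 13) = [0, 1, 13, 7, 4, 5, 6, 14, 8, 3, 10, 11, 15, 2, 9, 12] = (2 13)(3 7 14 9)(12 15)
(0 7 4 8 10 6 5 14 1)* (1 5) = (0 7 4 8 10 6 1)(5 14) = [7, 0, 2, 3, 8, 14, 1, 4, 10, 9, 6, 11, 12, 13, 5]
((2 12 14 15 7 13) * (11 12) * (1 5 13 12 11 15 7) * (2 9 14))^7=[0, 2, 7, 3, 4, 15, 6, 9, 8, 5, 10, 11, 14, 1, 13, 12]=(1 2 7 9 5 15 12 14 13)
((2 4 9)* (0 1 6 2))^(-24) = [0, 1, 2, 3, 4, 5, 6, 7, 8, 9] = (9)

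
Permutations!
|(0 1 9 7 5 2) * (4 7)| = 7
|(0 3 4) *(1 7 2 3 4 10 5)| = |(0 4)(1 7 2 3 10 5)| = 6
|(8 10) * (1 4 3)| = 6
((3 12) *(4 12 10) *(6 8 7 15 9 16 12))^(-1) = [0, 1, 2, 12, 10, 5, 4, 8, 6, 15, 3, 11, 16, 13, 14, 7, 9] = (3 12 16 9 15 7 8 6 4 10)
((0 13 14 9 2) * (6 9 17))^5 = (0 9 17 13 2 6 14) = [9, 1, 6, 3, 4, 5, 14, 7, 8, 17, 10, 11, 12, 2, 0, 15, 16, 13]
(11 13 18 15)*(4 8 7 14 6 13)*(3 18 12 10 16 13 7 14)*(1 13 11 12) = (1 13)(3 18 15 12 10 16 11 4 8 14 6 7) = [0, 13, 2, 18, 8, 5, 7, 3, 14, 9, 16, 4, 10, 1, 6, 12, 11, 17, 15]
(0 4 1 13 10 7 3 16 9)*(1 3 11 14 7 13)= (0 4 3 16 9)(7 11 14)(10 13)= [4, 1, 2, 16, 3, 5, 6, 11, 8, 0, 13, 14, 12, 10, 7, 15, 9]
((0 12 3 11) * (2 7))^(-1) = [11, 1, 7, 12, 4, 5, 6, 2, 8, 9, 10, 3, 0] = (0 11 3 12)(2 7)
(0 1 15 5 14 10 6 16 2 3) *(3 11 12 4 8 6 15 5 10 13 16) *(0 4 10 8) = (0 1 5 14 13 16 2 11 12 10 15 8 6 3 4) = [1, 5, 11, 4, 0, 14, 3, 7, 6, 9, 15, 12, 10, 16, 13, 8, 2]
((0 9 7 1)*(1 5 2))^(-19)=(0 1 2 5 7 9)=[1, 2, 5, 3, 4, 7, 6, 9, 8, 0]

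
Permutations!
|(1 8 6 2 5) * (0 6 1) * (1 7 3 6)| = |(0 1 8 7 3 6 2 5)| = 8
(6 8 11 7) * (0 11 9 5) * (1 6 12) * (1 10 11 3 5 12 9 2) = [3, 6, 1, 5, 4, 0, 8, 9, 2, 12, 11, 7, 10] = (0 3 5)(1 6 8 2)(7 9 12 10 11)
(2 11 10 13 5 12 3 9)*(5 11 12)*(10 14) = (2 12 3 9)(10 13 11 14) = [0, 1, 12, 9, 4, 5, 6, 7, 8, 2, 13, 14, 3, 11, 10]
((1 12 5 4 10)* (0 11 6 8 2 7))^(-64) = (0 6 2)(1 12 5 4 10)(7 11 8) = [6, 12, 0, 3, 10, 4, 2, 11, 7, 9, 1, 8, 5]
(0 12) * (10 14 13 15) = [12, 1, 2, 3, 4, 5, 6, 7, 8, 9, 14, 11, 0, 15, 13, 10] = (0 12)(10 14 13 15)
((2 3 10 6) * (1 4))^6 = (2 10)(3 6) = [0, 1, 10, 6, 4, 5, 3, 7, 8, 9, 2]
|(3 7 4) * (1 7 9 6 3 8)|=12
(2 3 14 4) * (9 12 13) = [0, 1, 3, 14, 2, 5, 6, 7, 8, 12, 10, 11, 13, 9, 4] = (2 3 14 4)(9 12 13)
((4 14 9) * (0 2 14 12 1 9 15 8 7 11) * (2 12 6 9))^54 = (15) = [0, 1, 2, 3, 4, 5, 6, 7, 8, 9, 10, 11, 12, 13, 14, 15]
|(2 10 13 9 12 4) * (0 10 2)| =|(0 10 13 9 12 4)| =6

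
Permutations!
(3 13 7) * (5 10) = [0, 1, 2, 13, 4, 10, 6, 3, 8, 9, 5, 11, 12, 7] = (3 13 7)(5 10)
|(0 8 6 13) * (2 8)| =|(0 2 8 6 13)| =5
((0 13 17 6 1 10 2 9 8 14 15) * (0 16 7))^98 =(0 9 13 8 17 14 6 15 1 16 10 7 2) =[9, 16, 0, 3, 4, 5, 15, 2, 17, 13, 7, 11, 12, 8, 6, 1, 10, 14]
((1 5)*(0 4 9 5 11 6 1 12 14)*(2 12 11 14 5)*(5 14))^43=(0 4 9 2 12 14)(1 6 11 5)=[4, 6, 12, 3, 9, 1, 11, 7, 8, 2, 10, 5, 14, 13, 0]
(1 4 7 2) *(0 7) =(0 7 2 1 4) =[7, 4, 1, 3, 0, 5, 6, 2]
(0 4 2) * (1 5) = (0 4 2)(1 5) = [4, 5, 0, 3, 2, 1]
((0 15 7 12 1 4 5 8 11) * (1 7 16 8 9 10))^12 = (0 16 11 15 8)(1 5 10 4 9) = [16, 5, 2, 3, 9, 10, 6, 7, 0, 1, 4, 15, 12, 13, 14, 8, 11]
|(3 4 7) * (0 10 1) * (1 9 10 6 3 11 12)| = |(0 6 3 4 7 11 12 1)(9 10)| = 8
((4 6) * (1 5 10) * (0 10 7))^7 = (0 1 7 10 5)(4 6) = [1, 7, 2, 3, 6, 0, 4, 10, 8, 9, 5]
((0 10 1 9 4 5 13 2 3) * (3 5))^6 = (13) = [0, 1, 2, 3, 4, 5, 6, 7, 8, 9, 10, 11, 12, 13]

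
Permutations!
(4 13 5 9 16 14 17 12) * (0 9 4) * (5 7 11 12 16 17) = (0 9 17 16 14 5 4 13 7 11 12) = [9, 1, 2, 3, 13, 4, 6, 11, 8, 17, 10, 12, 0, 7, 5, 15, 14, 16]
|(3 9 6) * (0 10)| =6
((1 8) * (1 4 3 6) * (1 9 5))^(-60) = (1 3 5 4 9 8 6) = [0, 3, 2, 5, 9, 4, 1, 7, 6, 8]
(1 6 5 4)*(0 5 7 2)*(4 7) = (0 5 7 2)(1 6 4) = [5, 6, 0, 3, 1, 7, 4, 2]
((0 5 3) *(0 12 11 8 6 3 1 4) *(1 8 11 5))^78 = [0, 1, 2, 8, 4, 3, 5, 7, 12, 9, 10, 11, 6] = (3 8 12 6 5)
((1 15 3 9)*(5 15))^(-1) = [0, 9, 2, 15, 4, 1, 6, 7, 8, 3, 10, 11, 12, 13, 14, 5] = (1 9 3 15 5)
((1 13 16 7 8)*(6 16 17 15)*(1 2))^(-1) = (1 2 8 7 16 6 15 17 13) = [0, 2, 8, 3, 4, 5, 15, 16, 7, 9, 10, 11, 12, 1, 14, 17, 6, 13]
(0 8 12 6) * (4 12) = (0 8 4 12 6) = [8, 1, 2, 3, 12, 5, 0, 7, 4, 9, 10, 11, 6]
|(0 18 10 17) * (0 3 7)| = 6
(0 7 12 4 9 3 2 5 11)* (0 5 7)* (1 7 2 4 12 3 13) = (1 7 3 4 9 13)(5 11) = [0, 7, 2, 4, 9, 11, 6, 3, 8, 13, 10, 5, 12, 1]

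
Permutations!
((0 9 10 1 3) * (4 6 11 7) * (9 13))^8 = (0 9 1)(3 13 10) = [9, 0, 2, 13, 4, 5, 6, 7, 8, 1, 3, 11, 12, 10]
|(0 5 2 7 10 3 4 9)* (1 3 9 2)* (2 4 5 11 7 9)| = 6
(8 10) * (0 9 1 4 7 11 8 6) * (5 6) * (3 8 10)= (0 9 1 4 7 11 10 5 6)(3 8)= [9, 4, 2, 8, 7, 6, 0, 11, 3, 1, 5, 10]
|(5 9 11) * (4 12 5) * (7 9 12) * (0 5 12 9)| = 6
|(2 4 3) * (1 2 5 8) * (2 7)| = 7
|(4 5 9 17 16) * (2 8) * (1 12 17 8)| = |(1 12 17 16 4 5 9 8 2)| = 9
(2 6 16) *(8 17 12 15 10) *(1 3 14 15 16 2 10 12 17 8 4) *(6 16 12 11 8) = (17)(1 3 14 15 11 8 6 2 16 10 4) = [0, 3, 16, 14, 1, 5, 2, 7, 6, 9, 4, 8, 12, 13, 15, 11, 10, 17]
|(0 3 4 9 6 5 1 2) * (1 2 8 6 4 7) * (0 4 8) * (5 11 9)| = |(0 3 7 1)(2 4 5)(6 11 9 8)| = 12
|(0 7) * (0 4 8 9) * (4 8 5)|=|(0 7 8 9)(4 5)|=4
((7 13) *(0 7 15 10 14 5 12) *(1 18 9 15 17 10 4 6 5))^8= (0 9 13 4 10 5 1)(6 14 12 18 7 15 17)= [9, 0, 2, 3, 10, 1, 14, 15, 8, 13, 5, 11, 18, 4, 12, 17, 16, 6, 7]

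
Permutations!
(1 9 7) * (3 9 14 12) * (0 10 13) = (0 10 13)(1 14 12 3 9 7) = [10, 14, 2, 9, 4, 5, 6, 1, 8, 7, 13, 11, 3, 0, 12]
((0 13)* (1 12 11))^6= (13)= [0, 1, 2, 3, 4, 5, 6, 7, 8, 9, 10, 11, 12, 13]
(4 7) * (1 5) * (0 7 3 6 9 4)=(0 7)(1 5)(3 6 9 4)=[7, 5, 2, 6, 3, 1, 9, 0, 8, 4]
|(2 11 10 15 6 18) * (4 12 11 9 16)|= 10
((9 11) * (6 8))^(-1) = (6 8)(9 11) = [0, 1, 2, 3, 4, 5, 8, 7, 6, 11, 10, 9]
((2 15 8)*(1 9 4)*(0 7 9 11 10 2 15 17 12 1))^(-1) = (0 4 9 7)(1 12 17 2 10 11)(8 15) = [4, 12, 10, 3, 9, 5, 6, 0, 15, 7, 11, 1, 17, 13, 14, 8, 16, 2]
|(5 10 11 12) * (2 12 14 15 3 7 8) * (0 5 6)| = 12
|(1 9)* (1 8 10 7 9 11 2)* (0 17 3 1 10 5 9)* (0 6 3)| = |(0 17)(1 11 2 10 7 6 3)(5 9 8)| = 42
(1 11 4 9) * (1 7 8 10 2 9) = (1 11 4)(2 9 7 8 10) = [0, 11, 9, 3, 1, 5, 6, 8, 10, 7, 2, 4]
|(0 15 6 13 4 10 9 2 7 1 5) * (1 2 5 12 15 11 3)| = |(0 11 3 1 12 15 6 13 4 10 9 5)(2 7)| = 12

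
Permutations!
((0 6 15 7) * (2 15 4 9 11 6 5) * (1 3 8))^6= (0 5 2 15 7)(4 11)(6 9)= [5, 1, 15, 3, 11, 2, 9, 0, 8, 6, 10, 4, 12, 13, 14, 7]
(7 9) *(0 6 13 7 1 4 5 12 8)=(0 6 13 7 9 1 4 5 12 8)=[6, 4, 2, 3, 5, 12, 13, 9, 0, 1, 10, 11, 8, 7]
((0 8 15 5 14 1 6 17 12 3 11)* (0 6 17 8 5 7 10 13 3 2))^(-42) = [0, 1, 2, 10, 4, 5, 3, 8, 11, 9, 15, 13, 12, 7, 14, 6, 16, 17] = (17)(3 10 15 6)(7 8 11 13)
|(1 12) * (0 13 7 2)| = 4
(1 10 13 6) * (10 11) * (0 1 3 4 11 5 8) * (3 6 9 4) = (0 1 5 8)(4 11 10 13 9) = [1, 5, 2, 3, 11, 8, 6, 7, 0, 4, 13, 10, 12, 9]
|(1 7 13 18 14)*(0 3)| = |(0 3)(1 7 13 18 14)| = 10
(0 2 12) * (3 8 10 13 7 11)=(0 2 12)(3 8 10 13 7 11)=[2, 1, 12, 8, 4, 5, 6, 11, 10, 9, 13, 3, 0, 7]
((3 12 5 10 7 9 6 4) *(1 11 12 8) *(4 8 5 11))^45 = [0, 1, 2, 3, 4, 5, 6, 7, 8, 9, 10, 12, 11] = (11 12)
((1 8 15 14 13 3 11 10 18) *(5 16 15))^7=(1 3 16 18 13 5 10 14 8 11 15)=[0, 3, 2, 16, 4, 10, 6, 7, 11, 9, 14, 15, 12, 5, 8, 1, 18, 17, 13]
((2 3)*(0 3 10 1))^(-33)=(0 2 1 3 10)=[2, 3, 1, 10, 4, 5, 6, 7, 8, 9, 0]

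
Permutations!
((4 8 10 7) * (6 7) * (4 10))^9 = (10)(4 8) = [0, 1, 2, 3, 8, 5, 6, 7, 4, 9, 10]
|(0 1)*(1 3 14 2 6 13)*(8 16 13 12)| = 10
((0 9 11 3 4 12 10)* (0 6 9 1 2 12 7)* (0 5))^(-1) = [5, 0, 1, 11, 3, 7, 10, 4, 8, 6, 12, 9, 2] = (0 5 7 4 3 11 9 6 10 12 2 1)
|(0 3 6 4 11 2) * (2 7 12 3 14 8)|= 12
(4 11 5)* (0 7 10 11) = (0 7 10 11 5 4) = [7, 1, 2, 3, 0, 4, 6, 10, 8, 9, 11, 5]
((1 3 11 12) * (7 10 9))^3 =(1 12 11 3) =[0, 12, 2, 1, 4, 5, 6, 7, 8, 9, 10, 3, 11]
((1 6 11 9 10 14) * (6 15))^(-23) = (1 10 11 15 14 9 6) = [0, 10, 2, 3, 4, 5, 1, 7, 8, 6, 11, 15, 12, 13, 9, 14]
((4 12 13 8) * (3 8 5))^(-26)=(3 13 4)(5 12 8)=[0, 1, 2, 13, 3, 12, 6, 7, 5, 9, 10, 11, 8, 4]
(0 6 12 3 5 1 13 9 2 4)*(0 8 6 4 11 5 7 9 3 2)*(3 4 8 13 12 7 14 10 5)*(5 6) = (0 8 5 1 12 2 11 3 14 10 6 7 9)(4 13) = [8, 12, 11, 14, 13, 1, 7, 9, 5, 0, 6, 3, 2, 4, 10]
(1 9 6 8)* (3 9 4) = [0, 4, 2, 9, 3, 5, 8, 7, 1, 6] = (1 4 3 9 6 8)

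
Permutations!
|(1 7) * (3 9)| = 2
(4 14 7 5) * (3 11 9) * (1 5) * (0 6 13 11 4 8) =[6, 5, 2, 4, 14, 8, 13, 1, 0, 3, 10, 9, 12, 11, 7] =(0 6 13 11 9 3 4 14 7 1 5 8)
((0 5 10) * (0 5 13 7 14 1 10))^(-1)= (0 5 10 1 14 7 13)= [5, 14, 2, 3, 4, 10, 6, 13, 8, 9, 1, 11, 12, 0, 7]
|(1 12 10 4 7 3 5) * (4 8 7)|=|(1 12 10 8 7 3 5)|=7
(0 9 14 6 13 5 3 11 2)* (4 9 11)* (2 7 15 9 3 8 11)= (0 2)(3 4)(5 8 11 7 15 9 14 6 13)= [2, 1, 0, 4, 3, 8, 13, 15, 11, 14, 10, 7, 12, 5, 6, 9]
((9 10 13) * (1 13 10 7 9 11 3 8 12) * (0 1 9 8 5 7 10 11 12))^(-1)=(0 8 7 5 3 11 10 9 12 13 1)=[8, 0, 2, 11, 4, 3, 6, 5, 7, 12, 9, 10, 13, 1]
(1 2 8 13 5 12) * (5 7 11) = (1 2 8 13 7 11 5 12) = [0, 2, 8, 3, 4, 12, 6, 11, 13, 9, 10, 5, 1, 7]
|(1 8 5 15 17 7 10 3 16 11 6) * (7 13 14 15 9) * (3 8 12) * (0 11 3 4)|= 60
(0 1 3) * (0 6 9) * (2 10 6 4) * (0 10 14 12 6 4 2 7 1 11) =(0 11)(1 3 2 14 12 6 9 10 4 7) =[11, 3, 14, 2, 7, 5, 9, 1, 8, 10, 4, 0, 6, 13, 12]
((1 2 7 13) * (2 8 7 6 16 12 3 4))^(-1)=(1 13 7 8)(2 4 3 12 16 6)=[0, 13, 4, 12, 3, 5, 2, 8, 1, 9, 10, 11, 16, 7, 14, 15, 6]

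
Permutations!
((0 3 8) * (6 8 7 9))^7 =(0 3 7 9 6 8) =[3, 1, 2, 7, 4, 5, 8, 9, 0, 6]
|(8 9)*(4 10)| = |(4 10)(8 9)| = 2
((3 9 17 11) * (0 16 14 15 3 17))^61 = (0 16 14 15 3 9)(11 17) = [16, 1, 2, 9, 4, 5, 6, 7, 8, 0, 10, 17, 12, 13, 15, 3, 14, 11]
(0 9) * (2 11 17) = (0 9)(2 11 17) = [9, 1, 11, 3, 4, 5, 6, 7, 8, 0, 10, 17, 12, 13, 14, 15, 16, 2]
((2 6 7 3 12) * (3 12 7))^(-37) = (2 7 6 12 3) = [0, 1, 7, 2, 4, 5, 12, 6, 8, 9, 10, 11, 3]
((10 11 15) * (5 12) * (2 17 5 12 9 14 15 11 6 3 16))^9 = (2 16 3 6 10 15 14 9 5 17) = [0, 1, 16, 6, 4, 17, 10, 7, 8, 5, 15, 11, 12, 13, 9, 14, 3, 2]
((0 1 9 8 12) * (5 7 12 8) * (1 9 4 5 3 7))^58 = (0 7 9 12 3)(1 4 5) = [7, 4, 2, 0, 5, 1, 6, 9, 8, 12, 10, 11, 3]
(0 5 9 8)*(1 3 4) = (0 5 9 8)(1 3 4) = [5, 3, 2, 4, 1, 9, 6, 7, 0, 8]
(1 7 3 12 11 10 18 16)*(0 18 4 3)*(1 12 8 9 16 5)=(0 18 5 1 7)(3 8 9 16 12 11 10 4)=[18, 7, 2, 8, 3, 1, 6, 0, 9, 16, 4, 10, 11, 13, 14, 15, 12, 17, 5]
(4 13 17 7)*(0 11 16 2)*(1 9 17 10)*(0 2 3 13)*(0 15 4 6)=(0 11 16 3 13 10 1 9 17 7 6)(4 15)=[11, 9, 2, 13, 15, 5, 0, 6, 8, 17, 1, 16, 12, 10, 14, 4, 3, 7]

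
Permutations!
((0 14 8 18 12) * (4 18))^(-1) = (0 12 18 4 8 14) = [12, 1, 2, 3, 8, 5, 6, 7, 14, 9, 10, 11, 18, 13, 0, 15, 16, 17, 4]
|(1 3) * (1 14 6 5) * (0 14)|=|(0 14 6 5 1 3)|=6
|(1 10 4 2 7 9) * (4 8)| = 7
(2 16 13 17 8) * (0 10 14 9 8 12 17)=[10, 1, 16, 3, 4, 5, 6, 7, 2, 8, 14, 11, 17, 0, 9, 15, 13, 12]=(0 10 14 9 8 2 16 13)(12 17)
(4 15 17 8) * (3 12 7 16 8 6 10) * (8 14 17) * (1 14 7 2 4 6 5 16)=(1 14 17 5 16 7)(2 4 15 8 6 10 3 12)=[0, 14, 4, 12, 15, 16, 10, 1, 6, 9, 3, 11, 2, 13, 17, 8, 7, 5]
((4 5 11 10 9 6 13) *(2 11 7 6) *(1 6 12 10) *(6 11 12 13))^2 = (2 10)(4 7)(5 13)(9 12) = [0, 1, 10, 3, 7, 13, 6, 4, 8, 12, 2, 11, 9, 5]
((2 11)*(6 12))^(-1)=[0, 1, 11, 3, 4, 5, 12, 7, 8, 9, 10, 2, 6]=(2 11)(6 12)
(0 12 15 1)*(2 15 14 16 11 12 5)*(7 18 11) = [5, 0, 15, 3, 4, 2, 6, 18, 8, 9, 10, 12, 14, 13, 16, 1, 7, 17, 11] = (0 5 2 15 1)(7 18 11 12 14 16)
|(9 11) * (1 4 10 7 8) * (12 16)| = 10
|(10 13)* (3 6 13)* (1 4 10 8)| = 7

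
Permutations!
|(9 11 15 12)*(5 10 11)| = 6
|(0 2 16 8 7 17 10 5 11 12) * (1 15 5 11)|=9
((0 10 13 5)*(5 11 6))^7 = (0 10 13 11 6 5) = [10, 1, 2, 3, 4, 0, 5, 7, 8, 9, 13, 6, 12, 11]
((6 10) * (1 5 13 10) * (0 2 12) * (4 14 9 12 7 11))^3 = [11, 10, 4, 3, 12, 6, 13, 14, 8, 2, 5, 9, 7, 1, 0] = (0 11 9 2 4 12 7 14)(1 10 5 6 13)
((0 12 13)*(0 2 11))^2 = (0 13 11 12 2) = [13, 1, 0, 3, 4, 5, 6, 7, 8, 9, 10, 12, 2, 11]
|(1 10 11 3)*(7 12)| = |(1 10 11 3)(7 12)| = 4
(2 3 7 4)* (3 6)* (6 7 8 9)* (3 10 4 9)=(2 7 9 6 10 4)(3 8)=[0, 1, 7, 8, 2, 5, 10, 9, 3, 6, 4]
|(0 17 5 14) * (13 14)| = 5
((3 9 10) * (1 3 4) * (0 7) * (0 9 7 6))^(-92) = (1 10 7)(3 4 9) = [0, 10, 2, 4, 9, 5, 6, 1, 8, 3, 7]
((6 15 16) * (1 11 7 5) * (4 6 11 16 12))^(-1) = (1 5 7 11 16)(4 12 15 6) = [0, 5, 2, 3, 12, 7, 4, 11, 8, 9, 10, 16, 15, 13, 14, 6, 1]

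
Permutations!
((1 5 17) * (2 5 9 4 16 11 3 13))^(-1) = [0, 17, 13, 11, 9, 2, 6, 7, 8, 1, 10, 16, 12, 3, 14, 15, 4, 5] = (1 17 5 2 13 3 11 16 4 9)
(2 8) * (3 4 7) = (2 8)(3 4 7) = [0, 1, 8, 4, 7, 5, 6, 3, 2]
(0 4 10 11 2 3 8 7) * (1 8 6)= [4, 8, 3, 6, 10, 5, 1, 0, 7, 9, 11, 2]= (0 4 10 11 2 3 6 1 8 7)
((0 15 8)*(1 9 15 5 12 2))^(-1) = (0 8 15 9 1 2 12 5) = [8, 2, 12, 3, 4, 0, 6, 7, 15, 1, 10, 11, 5, 13, 14, 9]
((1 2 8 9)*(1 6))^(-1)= [0, 6, 1, 3, 4, 5, 9, 7, 2, 8]= (1 6 9 8 2)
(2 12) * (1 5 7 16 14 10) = (1 5 7 16 14 10)(2 12) = [0, 5, 12, 3, 4, 7, 6, 16, 8, 9, 1, 11, 2, 13, 10, 15, 14]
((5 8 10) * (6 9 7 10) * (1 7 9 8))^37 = (1 7 10 5)(6 8) = [0, 7, 2, 3, 4, 1, 8, 10, 6, 9, 5]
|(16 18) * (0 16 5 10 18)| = |(0 16)(5 10 18)| = 6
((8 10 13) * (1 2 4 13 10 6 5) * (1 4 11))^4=(1 2 11)(4 5 6 8 13)=[0, 2, 11, 3, 5, 6, 8, 7, 13, 9, 10, 1, 12, 4]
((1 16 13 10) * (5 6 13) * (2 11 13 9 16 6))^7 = (1 13 2 16 6 10 11 5 9) = [0, 13, 16, 3, 4, 9, 10, 7, 8, 1, 11, 5, 12, 2, 14, 15, 6]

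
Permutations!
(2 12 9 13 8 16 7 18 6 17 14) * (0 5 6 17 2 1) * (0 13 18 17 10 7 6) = (0 5)(1 13 8 16 6 2 12 9 18 10 7 17 14) = [5, 13, 12, 3, 4, 0, 2, 17, 16, 18, 7, 11, 9, 8, 1, 15, 6, 14, 10]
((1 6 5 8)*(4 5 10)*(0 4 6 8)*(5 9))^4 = [0, 1, 2, 3, 4, 5, 6, 7, 8, 9, 10] = (10)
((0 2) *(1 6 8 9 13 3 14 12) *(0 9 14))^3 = (0 13 2 3 9)(1 14 6 12 8) = [13, 14, 3, 9, 4, 5, 12, 7, 1, 0, 10, 11, 8, 2, 6]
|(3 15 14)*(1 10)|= |(1 10)(3 15 14)|= 6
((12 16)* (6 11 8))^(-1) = (6 8 11)(12 16) = [0, 1, 2, 3, 4, 5, 8, 7, 11, 9, 10, 6, 16, 13, 14, 15, 12]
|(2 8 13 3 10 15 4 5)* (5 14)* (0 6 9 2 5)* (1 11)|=|(0 6 9 2 8 13 3 10 15 4 14)(1 11)|=22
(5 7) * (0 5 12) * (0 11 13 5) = (5 7 12 11 13) = [0, 1, 2, 3, 4, 7, 6, 12, 8, 9, 10, 13, 11, 5]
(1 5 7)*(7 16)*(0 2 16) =(0 2 16 7 1 5) =[2, 5, 16, 3, 4, 0, 6, 1, 8, 9, 10, 11, 12, 13, 14, 15, 7]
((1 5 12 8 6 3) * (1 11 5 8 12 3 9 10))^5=(12)(3 5 11)=[0, 1, 2, 5, 4, 11, 6, 7, 8, 9, 10, 3, 12]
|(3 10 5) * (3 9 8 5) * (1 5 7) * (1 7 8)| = 6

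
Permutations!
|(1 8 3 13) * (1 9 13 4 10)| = 10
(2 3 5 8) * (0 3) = (0 3 5 8 2) = [3, 1, 0, 5, 4, 8, 6, 7, 2]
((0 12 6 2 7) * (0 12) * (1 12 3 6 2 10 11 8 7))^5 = (1 2 12)(3 7 8 11 10 6) = [0, 2, 12, 7, 4, 5, 3, 8, 11, 9, 6, 10, 1]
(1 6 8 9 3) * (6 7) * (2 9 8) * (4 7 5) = (1 5 4 7 6 2 9 3) = [0, 5, 9, 1, 7, 4, 2, 6, 8, 3]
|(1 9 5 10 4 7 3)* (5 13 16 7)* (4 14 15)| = |(1 9 13 16 7 3)(4 5 10 14 15)| = 30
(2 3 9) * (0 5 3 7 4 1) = (0 5 3 9 2 7 4 1) = [5, 0, 7, 9, 1, 3, 6, 4, 8, 2]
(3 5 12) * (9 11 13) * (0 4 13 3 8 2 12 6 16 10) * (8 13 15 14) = (0 4 15 14 8 2 12 13 9 11 3 5 6 16 10) = [4, 1, 12, 5, 15, 6, 16, 7, 2, 11, 0, 3, 13, 9, 8, 14, 10]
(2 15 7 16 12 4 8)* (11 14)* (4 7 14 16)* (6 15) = (2 6 15 14 11 16 12 7 4 8) = [0, 1, 6, 3, 8, 5, 15, 4, 2, 9, 10, 16, 7, 13, 11, 14, 12]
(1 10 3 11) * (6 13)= [0, 10, 2, 11, 4, 5, 13, 7, 8, 9, 3, 1, 12, 6]= (1 10 3 11)(6 13)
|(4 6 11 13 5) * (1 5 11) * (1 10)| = 10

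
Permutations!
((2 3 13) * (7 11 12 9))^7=[0, 1, 3, 13, 4, 5, 6, 9, 8, 12, 10, 7, 11, 2]=(2 3 13)(7 9 12 11)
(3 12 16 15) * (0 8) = (0 8)(3 12 16 15) = [8, 1, 2, 12, 4, 5, 6, 7, 0, 9, 10, 11, 16, 13, 14, 3, 15]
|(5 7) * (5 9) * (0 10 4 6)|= 12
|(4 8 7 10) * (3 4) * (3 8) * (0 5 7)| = |(0 5 7 10 8)(3 4)| = 10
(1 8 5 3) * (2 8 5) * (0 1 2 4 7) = (0 1 5 3 2 8 4 7) = [1, 5, 8, 2, 7, 3, 6, 0, 4]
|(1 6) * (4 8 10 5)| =4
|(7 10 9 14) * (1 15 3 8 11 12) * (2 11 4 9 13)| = 13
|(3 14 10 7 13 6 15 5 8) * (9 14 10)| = |(3 10 7 13 6 15 5 8)(9 14)| = 8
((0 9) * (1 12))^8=(12)=[0, 1, 2, 3, 4, 5, 6, 7, 8, 9, 10, 11, 12]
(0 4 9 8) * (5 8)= (0 4 9 5 8)= [4, 1, 2, 3, 9, 8, 6, 7, 0, 5]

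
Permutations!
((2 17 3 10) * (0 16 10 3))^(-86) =(0 17 2 10 16) =[17, 1, 10, 3, 4, 5, 6, 7, 8, 9, 16, 11, 12, 13, 14, 15, 0, 2]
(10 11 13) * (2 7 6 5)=(2 7 6 5)(10 11 13)=[0, 1, 7, 3, 4, 2, 5, 6, 8, 9, 11, 13, 12, 10]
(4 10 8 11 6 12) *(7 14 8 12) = [0, 1, 2, 3, 10, 5, 7, 14, 11, 9, 12, 6, 4, 13, 8] = (4 10 12)(6 7 14 8 11)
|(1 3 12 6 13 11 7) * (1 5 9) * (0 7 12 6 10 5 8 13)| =12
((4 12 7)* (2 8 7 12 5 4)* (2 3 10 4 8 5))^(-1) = (12)(2 4 10 3 7 8 5) = [0, 1, 4, 7, 10, 2, 6, 8, 5, 9, 3, 11, 12]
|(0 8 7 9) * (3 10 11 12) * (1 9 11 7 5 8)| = 30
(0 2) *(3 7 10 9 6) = [2, 1, 0, 7, 4, 5, 3, 10, 8, 6, 9] = (0 2)(3 7 10 9 6)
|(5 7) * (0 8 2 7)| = 5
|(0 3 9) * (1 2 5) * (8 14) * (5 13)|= 12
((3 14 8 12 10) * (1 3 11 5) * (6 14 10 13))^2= (1 10 5 3 11)(6 8 13 14 12)= [0, 10, 2, 11, 4, 3, 8, 7, 13, 9, 5, 1, 6, 14, 12]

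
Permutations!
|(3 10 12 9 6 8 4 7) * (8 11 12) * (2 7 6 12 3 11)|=|(2 7 11 3 10 8 4 6)(9 12)|=8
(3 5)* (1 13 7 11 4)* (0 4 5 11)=(0 4 1 13 7)(3 11 5)=[4, 13, 2, 11, 1, 3, 6, 0, 8, 9, 10, 5, 12, 7]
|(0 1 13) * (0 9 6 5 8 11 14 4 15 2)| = 12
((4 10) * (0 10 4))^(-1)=(0 10)=[10, 1, 2, 3, 4, 5, 6, 7, 8, 9, 0]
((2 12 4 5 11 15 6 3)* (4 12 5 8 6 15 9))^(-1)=(15)(2 3 6 8 4 9 11 5)=[0, 1, 3, 6, 9, 2, 8, 7, 4, 11, 10, 5, 12, 13, 14, 15]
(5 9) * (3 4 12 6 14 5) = [0, 1, 2, 4, 12, 9, 14, 7, 8, 3, 10, 11, 6, 13, 5] = (3 4 12 6 14 5 9)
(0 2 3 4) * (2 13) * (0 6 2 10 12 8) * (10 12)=(0 13 12 8)(2 3 4 6)=[13, 1, 3, 4, 6, 5, 2, 7, 0, 9, 10, 11, 8, 12]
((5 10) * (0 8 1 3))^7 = [3, 8, 2, 1, 4, 10, 6, 7, 0, 9, 5] = (0 3 1 8)(5 10)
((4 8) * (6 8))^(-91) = (4 8 6) = [0, 1, 2, 3, 8, 5, 4, 7, 6]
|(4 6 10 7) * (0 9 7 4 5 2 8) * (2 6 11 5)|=|(0 9 7 2 8)(4 11 5 6 10)|=5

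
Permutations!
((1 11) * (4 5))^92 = (11) = [0, 1, 2, 3, 4, 5, 6, 7, 8, 9, 10, 11]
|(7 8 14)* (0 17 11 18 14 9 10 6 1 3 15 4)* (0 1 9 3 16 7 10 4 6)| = 18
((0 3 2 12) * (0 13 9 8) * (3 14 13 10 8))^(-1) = [8, 1, 3, 9, 4, 5, 6, 7, 10, 13, 12, 11, 2, 14, 0] = (0 8 10 12 2 3 9 13 14)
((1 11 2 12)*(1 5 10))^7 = (1 11 2 12 5 10) = [0, 11, 12, 3, 4, 10, 6, 7, 8, 9, 1, 2, 5]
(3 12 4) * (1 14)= (1 14)(3 12 4)= [0, 14, 2, 12, 3, 5, 6, 7, 8, 9, 10, 11, 4, 13, 1]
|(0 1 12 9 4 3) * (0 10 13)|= |(0 1 12 9 4 3 10 13)|= 8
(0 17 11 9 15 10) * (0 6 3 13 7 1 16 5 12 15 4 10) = (0 17 11 9 4 10 6 3 13 7 1 16 5 12 15) = [17, 16, 2, 13, 10, 12, 3, 1, 8, 4, 6, 9, 15, 7, 14, 0, 5, 11]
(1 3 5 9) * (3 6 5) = (1 6 5 9) = [0, 6, 2, 3, 4, 9, 5, 7, 8, 1]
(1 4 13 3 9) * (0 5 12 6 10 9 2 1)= (0 5 12 6 10 9)(1 4 13 3 2)= [5, 4, 1, 2, 13, 12, 10, 7, 8, 0, 9, 11, 6, 3]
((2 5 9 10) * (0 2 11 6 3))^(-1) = (0 3 6 11 10 9 5 2) = [3, 1, 0, 6, 4, 2, 11, 7, 8, 5, 9, 10]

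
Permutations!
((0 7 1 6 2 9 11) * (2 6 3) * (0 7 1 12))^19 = (0 2 7 1 9 12 3 11) = [2, 9, 7, 11, 4, 5, 6, 1, 8, 12, 10, 0, 3]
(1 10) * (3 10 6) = [0, 6, 2, 10, 4, 5, 3, 7, 8, 9, 1] = (1 6 3 10)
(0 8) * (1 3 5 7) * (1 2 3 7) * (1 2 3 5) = [8, 7, 5, 1, 4, 2, 6, 3, 0] = (0 8)(1 7 3)(2 5)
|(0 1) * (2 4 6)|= 6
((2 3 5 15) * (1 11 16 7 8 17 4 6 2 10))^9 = (1 3 17 11 5 4 16 15 6 7 10 2 8) = [0, 3, 8, 17, 16, 4, 7, 10, 1, 9, 2, 5, 12, 13, 14, 6, 15, 11]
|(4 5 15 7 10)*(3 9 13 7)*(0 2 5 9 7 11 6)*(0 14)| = |(0 2 5 15 3 7 10 4 9 13 11 6 14)| = 13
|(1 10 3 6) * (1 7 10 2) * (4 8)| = 4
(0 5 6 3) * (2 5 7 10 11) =(0 7 10 11 2 5 6 3) =[7, 1, 5, 0, 4, 6, 3, 10, 8, 9, 11, 2]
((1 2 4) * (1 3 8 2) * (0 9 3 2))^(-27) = (0 9 3 8)(2 4) = [9, 1, 4, 8, 2, 5, 6, 7, 0, 3]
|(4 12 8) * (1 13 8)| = 5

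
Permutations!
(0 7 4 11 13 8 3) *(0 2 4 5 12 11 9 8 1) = (0 7 5 12 11 13 1)(2 4 9 8 3) = [7, 0, 4, 2, 9, 12, 6, 5, 3, 8, 10, 13, 11, 1]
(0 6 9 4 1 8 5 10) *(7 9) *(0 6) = [0, 8, 2, 3, 1, 10, 7, 9, 5, 4, 6] = (1 8 5 10 6 7 9 4)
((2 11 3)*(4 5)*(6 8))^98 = [0, 1, 3, 11, 4, 5, 6, 7, 8, 9, 10, 2] = (2 3 11)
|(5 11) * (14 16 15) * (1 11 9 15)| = 7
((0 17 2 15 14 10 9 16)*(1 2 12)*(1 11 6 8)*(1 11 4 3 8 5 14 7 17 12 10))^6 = (0 6 7 12 5 17 4 14 10 3 1 9 8 2 16 11 15) = [6, 9, 16, 1, 14, 17, 7, 12, 2, 8, 3, 15, 5, 13, 10, 0, 11, 4]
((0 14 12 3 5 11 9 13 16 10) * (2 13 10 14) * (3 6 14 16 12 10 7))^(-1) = [10, 1, 0, 7, 4, 3, 12, 9, 8, 11, 14, 5, 13, 2, 6, 15, 16] = (16)(0 10 14 6 12 13 2)(3 7 9 11 5)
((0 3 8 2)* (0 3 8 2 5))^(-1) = (0 5 8)(2 3) = [5, 1, 3, 2, 4, 8, 6, 7, 0]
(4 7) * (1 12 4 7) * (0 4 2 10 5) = (0 4 1 12 2 10 5) = [4, 12, 10, 3, 1, 0, 6, 7, 8, 9, 5, 11, 2]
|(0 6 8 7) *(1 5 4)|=12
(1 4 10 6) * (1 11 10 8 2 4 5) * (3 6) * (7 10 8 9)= (1 5)(2 4 9 7 10 3 6 11 8)= [0, 5, 4, 6, 9, 1, 11, 10, 2, 7, 3, 8]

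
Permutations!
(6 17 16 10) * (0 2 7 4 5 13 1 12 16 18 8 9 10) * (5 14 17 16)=(0 2 7 4 14 17 18 8 9 10 6 16)(1 12 5 13)=[2, 12, 7, 3, 14, 13, 16, 4, 9, 10, 6, 11, 5, 1, 17, 15, 0, 18, 8]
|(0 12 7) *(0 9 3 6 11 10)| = 8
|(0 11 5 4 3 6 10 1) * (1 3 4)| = |(0 11 5 1)(3 6 10)| = 12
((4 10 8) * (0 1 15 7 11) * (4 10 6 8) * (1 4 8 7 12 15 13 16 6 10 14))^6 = (0 13 4 16 10 6 8 7 14 11 1) = [13, 0, 2, 3, 16, 5, 8, 14, 7, 9, 6, 1, 12, 4, 11, 15, 10]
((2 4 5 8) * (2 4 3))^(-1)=(2 3)(4 8 5)=[0, 1, 3, 2, 8, 4, 6, 7, 5]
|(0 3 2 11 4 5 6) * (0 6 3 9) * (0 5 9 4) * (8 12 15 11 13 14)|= 12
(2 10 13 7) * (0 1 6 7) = (0 1 6 7 2 10 13) = [1, 6, 10, 3, 4, 5, 7, 2, 8, 9, 13, 11, 12, 0]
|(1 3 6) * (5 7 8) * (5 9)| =|(1 3 6)(5 7 8 9)| =12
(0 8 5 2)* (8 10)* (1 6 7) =(0 10 8 5 2)(1 6 7) =[10, 6, 0, 3, 4, 2, 7, 1, 5, 9, 8]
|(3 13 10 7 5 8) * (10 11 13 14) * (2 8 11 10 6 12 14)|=|(2 8 3)(5 11 13 10 7)(6 12 14)|=15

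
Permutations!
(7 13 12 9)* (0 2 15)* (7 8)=(0 2 15)(7 13 12 9 8)=[2, 1, 15, 3, 4, 5, 6, 13, 7, 8, 10, 11, 9, 12, 14, 0]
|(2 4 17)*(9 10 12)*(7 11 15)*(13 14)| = 6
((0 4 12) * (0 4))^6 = [0, 1, 2, 3, 4, 5, 6, 7, 8, 9, 10, 11, 12] = (12)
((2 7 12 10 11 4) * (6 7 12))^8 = (2 11 12 4 10) = [0, 1, 11, 3, 10, 5, 6, 7, 8, 9, 2, 12, 4]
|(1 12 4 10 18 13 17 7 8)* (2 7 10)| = |(1 12 4 2 7 8)(10 18 13 17)| = 12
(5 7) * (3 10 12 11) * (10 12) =(3 12 11)(5 7) =[0, 1, 2, 12, 4, 7, 6, 5, 8, 9, 10, 3, 11]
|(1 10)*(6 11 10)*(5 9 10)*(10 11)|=3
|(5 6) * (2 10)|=|(2 10)(5 6)|=2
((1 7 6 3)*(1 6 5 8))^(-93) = (1 8 5 7)(3 6) = [0, 8, 2, 6, 4, 7, 3, 1, 5]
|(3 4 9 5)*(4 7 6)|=6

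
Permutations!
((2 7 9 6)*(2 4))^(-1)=(2 4 6 9 7)=[0, 1, 4, 3, 6, 5, 9, 2, 8, 7]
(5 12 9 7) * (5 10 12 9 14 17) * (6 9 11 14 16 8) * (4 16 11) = (4 16 8 6 9 7 10 12 11 14 17 5) = [0, 1, 2, 3, 16, 4, 9, 10, 6, 7, 12, 14, 11, 13, 17, 15, 8, 5]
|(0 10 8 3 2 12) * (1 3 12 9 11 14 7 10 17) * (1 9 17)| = |(0 1 3 2 17 9 11 14 7 10 8 12)| = 12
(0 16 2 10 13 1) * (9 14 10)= (0 16 2 9 14 10 13 1)= [16, 0, 9, 3, 4, 5, 6, 7, 8, 14, 13, 11, 12, 1, 10, 15, 2]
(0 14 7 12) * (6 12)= [14, 1, 2, 3, 4, 5, 12, 6, 8, 9, 10, 11, 0, 13, 7]= (0 14 7 6 12)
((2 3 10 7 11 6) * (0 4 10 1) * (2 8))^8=(0 3 8 11 10)(1 2 6 7 4)=[3, 2, 6, 8, 1, 5, 7, 4, 11, 9, 0, 10]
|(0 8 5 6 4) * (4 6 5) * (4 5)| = 4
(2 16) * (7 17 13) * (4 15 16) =(2 4 15 16)(7 17 13) =[0, 1, 4, 3, 15, 5, 6, 17, 8, 9, 10, 11, 12, 7, 14, 16, 2, 13]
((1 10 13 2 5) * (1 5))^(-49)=[0, 2, 13, 3, 4, 5, 6, 7, 8, 9, 1, 11, 12, 10]=(1 2 13 10)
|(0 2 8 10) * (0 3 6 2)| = |(2 8 10 3 6)| = 5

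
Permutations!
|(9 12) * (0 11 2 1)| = |(0 11 2 1)(9 12)| = 4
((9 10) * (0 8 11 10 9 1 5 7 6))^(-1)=[6, 10, 2, 3, 4, 1, 7, 5, 0, 9, 11, 8]=(0 6 7 5 1 10 11 8)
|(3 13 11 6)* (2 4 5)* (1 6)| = |(1 6 3 13 11)(2 4 5)| = 15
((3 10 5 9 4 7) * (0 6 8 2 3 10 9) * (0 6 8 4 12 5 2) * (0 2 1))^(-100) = [4, 6, 10, 1, 9, 2, 3, 12, 7, 0, 5, 11, 8] = (0 4 9)(1 6 3)(2 10 5)(7 12 8)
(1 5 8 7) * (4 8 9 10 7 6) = (1 5 9 10 7)(4 8 6) = [0, 5, 2, 3, 8, 9, 4, 1, 6, 10, 7]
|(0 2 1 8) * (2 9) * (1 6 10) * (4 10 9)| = |(0 4 10 1 8)(2 6 9)| = 15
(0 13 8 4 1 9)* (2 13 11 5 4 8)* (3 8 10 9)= (0 11 5 4 1 3 8 10 9)(2 13)= [11, 3, 13, 8, 1, 4, 6, 7, 10, 0, 9, 5, 12, 2]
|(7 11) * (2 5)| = |(2 5)(7 11)| = 2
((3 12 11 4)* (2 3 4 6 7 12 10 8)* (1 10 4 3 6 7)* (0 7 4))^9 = [11, 6, 8, 12, 7, 5, 2, 4, 10, 9, 1, 0, 3] = (0 11)(1 6 2 8 10)(3 12)(4 7)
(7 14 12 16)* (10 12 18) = (7 14 18 10 12 16) = [0, 1, 2, 3, 4, 5, 6, 14, 8, 9, 12, 11, 16, 13, 18, 15, 7, 17, 10]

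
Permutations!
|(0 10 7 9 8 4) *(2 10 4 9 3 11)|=10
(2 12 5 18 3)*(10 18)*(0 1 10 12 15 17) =[1, 10, 15, 2, 4, 12, 6, 7, 8, 9, 18, 11, 5, 13, 14, 17, 16, 0, 3] =(0 1 10 18 3 2 15 17)(5 12)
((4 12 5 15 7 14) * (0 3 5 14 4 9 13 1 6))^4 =(0 7 9)(1 5 12)(3 4 13)(6 15 14) =[7, 5, 2, 4, 13, 12, 15, 9, 8, 0, 10, 11, 1, 3, 6, 14]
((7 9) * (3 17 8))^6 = (17) = [0, 1, 2, 3, 4, 5, 6, 7, 8, 9, 10, 11, 12, 13, 14, 15, 16, 17]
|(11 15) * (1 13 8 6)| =|(1 13 8 6)(11 15)| =4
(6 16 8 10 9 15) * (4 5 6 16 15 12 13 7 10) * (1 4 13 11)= [0, 4, 2, 3, 5, 6, 15, 10, 13, 12, 9, 1, 11, 7, 14, 16, 8]= (1 4 5 6 15 16 8 13 7 10 9 12 11)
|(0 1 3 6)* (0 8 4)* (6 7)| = |(0 1 3 7 6 8 4)| = 7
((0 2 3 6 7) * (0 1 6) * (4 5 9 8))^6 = (4 9)(5 8) = [0, 1, 2, 3, 9, 8, 6, 7, 5, 4]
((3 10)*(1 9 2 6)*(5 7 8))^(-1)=(1 6 2 9)(3 10)(5 8 7)=[0, 6, 9, 10, 4, 8, 2, 5, 7, 1, 3]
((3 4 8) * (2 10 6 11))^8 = (11)(3 8 4) = [0, 1, 2, 8, 3, 5, 6, 7, 4, 9, 10, 11]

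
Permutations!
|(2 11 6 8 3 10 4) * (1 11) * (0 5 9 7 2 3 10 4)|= 10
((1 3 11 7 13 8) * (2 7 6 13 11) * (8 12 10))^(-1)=[0, 8, 3, 1, 4, 5, 11, 2, 10, 9, 12, 7, 13, 6]=(1 8 10 12 13 6 11 7 2 3)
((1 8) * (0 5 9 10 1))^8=(0 9 1)(5 10 8)=[9, 0, 2, 3, 4, 10, 6, 7, 5, 1, 8]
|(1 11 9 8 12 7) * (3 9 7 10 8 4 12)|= 6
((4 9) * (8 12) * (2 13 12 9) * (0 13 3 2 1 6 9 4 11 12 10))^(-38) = (0 13 10)(1 12 6 8 9 4 11) = [13, 12, 2, 3, 11, 5, 8, 7, 9, 4, 0, 1, 6, 10]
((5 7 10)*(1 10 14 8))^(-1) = [0, 8, 2, 3, 4, 10, 6, 5, 14, 9, 1, 11, 12, 13, 7] = (1 8 14 7 5 10)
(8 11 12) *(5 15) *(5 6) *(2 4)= [0, 1, 4, 3, 2, 15, 5, 7, 11, 9, 10, 12, 8, 13, 14, 6]= (2 4)(5 15 6)(8 11 12)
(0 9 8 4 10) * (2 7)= (0 9 8 4 10)(2 7)= [9, 1, 7, 3, 10, 5, 6, 2, 4, 8, 0]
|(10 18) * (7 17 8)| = |(7 17 8)(10 18)| = 6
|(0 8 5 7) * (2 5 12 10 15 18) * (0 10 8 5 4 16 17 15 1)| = 30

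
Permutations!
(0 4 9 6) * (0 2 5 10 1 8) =(0 4 9 6 2 5 10 1 8) =[4, 8, 5, 3, 9, 10, 2, 7, 0, 6, 1]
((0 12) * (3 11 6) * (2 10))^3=(0 12)(2 10)=[12, 1, 10, 3, 4, 5, 6, 7, 8, 9, 2, 11, 0]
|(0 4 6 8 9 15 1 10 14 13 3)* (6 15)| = |(0 4 15 1 10 14 13 3)(6 8 9)| = 24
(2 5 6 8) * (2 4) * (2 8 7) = (2 5 6 7)(4 8) = [0, 1, 5, 3, 8, 6, 7, 2, 4]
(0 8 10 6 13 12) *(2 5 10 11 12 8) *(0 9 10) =(0 2 5)(6 13 8 11 12 9 10) =[2, 1, 5, 3, 4, 0, 13, 7, 11, 10, 6, 12, 9, 8]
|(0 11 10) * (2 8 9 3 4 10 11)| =7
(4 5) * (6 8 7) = (4 5)(6 8 7) = [0, 1, 2, 3, 5, 4, 8, 6, 7]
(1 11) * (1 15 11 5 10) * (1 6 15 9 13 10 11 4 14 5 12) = (1 12)(4 14 5 11 9 13 10 6 15) = [0, 12, 2, 3, 14, 11, 15, 7, 8, 13, 6, 9, 1, 10, 5, 4]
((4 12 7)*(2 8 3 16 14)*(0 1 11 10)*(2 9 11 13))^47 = (0 2 16 11 1 8 14 10 13 3 9)(4 7 12) = [2, 8, 16, 9, 7, 5, 6, 12, 14, 0, 13, 1, 4, 3, 10, 15, 11]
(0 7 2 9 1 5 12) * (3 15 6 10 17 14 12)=[7, 5, 9, 15, 4, 3, 10, 2, 8, 1, 17, 11, 0, 13, 12, 6, 16, 14]=(0 7 2 9 1 5 3 15 6 10 17 14 12)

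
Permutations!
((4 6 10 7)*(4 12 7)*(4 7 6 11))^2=(6 7)(10 12)=[0, 1, 2, 3, 4, 5, 7, 6, 8, 9, 12, 11, 10]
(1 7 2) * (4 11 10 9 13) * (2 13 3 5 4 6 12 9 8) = [0, 7, 1, 5, 11, 4, 12, 13, 2, 3, 8, 10, 9, 6] = (1 7 13 6 12 9 3 5 4 11 10 8 2)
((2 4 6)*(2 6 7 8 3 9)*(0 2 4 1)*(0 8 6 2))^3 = (1 9 6 8 4 2 3 7) = [0, 9, 3, 7, 2, 5, 8, 1, 4, 6]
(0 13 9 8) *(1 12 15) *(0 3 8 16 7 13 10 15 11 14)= (0 10 15 1 12 11 14)(3 8)(7 13 9 16)= [10, 12, 2, 8, 4, 5, 6, 13, 3, 16, 15, 14, 11, 9, 0, 1, 7]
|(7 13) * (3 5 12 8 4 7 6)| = 8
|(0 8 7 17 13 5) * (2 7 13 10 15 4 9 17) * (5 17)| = 18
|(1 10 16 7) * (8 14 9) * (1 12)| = 15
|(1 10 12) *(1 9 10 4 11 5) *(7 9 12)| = 12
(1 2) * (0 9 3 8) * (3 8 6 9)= (0 3 6 9 8)(1 2)= [3, 2, 1, 6, 4, 5, 9, 7, 0, 8]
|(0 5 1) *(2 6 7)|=3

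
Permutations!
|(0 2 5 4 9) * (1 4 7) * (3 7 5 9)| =12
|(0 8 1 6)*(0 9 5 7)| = 7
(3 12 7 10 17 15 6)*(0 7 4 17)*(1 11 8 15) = (0 7 10)(1 11 8 15 6 3 12 4 17) = [7, 11, 2, 12, 17, 5, 3, 10, 15, 9, 0, 8, 4, 13, 14, 6, 16, 1]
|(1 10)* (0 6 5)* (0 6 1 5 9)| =|(0 1 10 5 6 9)| =6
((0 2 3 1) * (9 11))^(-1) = (0 1 3 2)(9 11) = [1, 3, 0, 2, 4, 5, 6, 7, 8, 11, 10, 9]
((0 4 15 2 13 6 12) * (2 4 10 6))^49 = (0 10 6 12)(2 13)(4 15) = [10, 1, 13, 3, 15, 5, 12, 7, 8, 9, 6, 11, 0, 2, 14, 4]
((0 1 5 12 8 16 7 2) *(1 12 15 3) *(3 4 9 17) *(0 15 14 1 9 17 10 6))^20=[4, 14, 6, 16, 12, 1, 15, 10, 3, 7, 2, 11, 17, 13, 5, 0, 9, 8]=(0 4 12 17 8 3 16 9 7 10 2 6 15)(1 14 5)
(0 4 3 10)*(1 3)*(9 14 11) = (0 4 1 3 10)(9 14 11) = [4, 3, 2, 10, 1, 5, 6, 7, 8, 14, 0, 9, 12, 13, 11]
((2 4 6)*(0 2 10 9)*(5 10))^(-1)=(0 9 10 5 6 4 2)=[9, 1, 0, 3, 2, 6, 4, 7, 8, 10, 5]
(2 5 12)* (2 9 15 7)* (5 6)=[0, 1, 6, 3, 4, 12, 5, 2, 8, 15, 10, 11, 9, 13, 14, 7]=(2 6 5 12 9 15 7)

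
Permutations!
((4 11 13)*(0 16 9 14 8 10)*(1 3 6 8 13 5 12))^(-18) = [3, 4, 2, 11, 16, 14, 5, 7, 12, 8, 1, 9, 13, 0, 10, 15, 6] = (0 3 11 9 8 12 13)(1 4 16 6 5 14 10)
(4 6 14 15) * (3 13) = (3 13)(4 6 14 15) = [0, 1, 2, 13, 6, 5, 14, 7, 8, 9, 10, 11, 12, 3, 15, 4]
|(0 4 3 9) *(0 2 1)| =6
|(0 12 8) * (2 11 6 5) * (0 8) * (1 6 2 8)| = 4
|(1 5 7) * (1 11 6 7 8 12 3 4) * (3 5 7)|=|(1 7 11 6 3 4)(5 8 12)|=6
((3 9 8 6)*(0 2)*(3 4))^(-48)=(3 8 4 9 6)=[0, 1, 2, 8, 9, 5, 3, 7, 4, 6]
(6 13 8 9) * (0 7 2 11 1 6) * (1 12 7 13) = (0 13 8 9)(1 6)(2 11 12 7) = [13, 6, 11, 3, 4, 5, 1, 2, 9, 0, 10, 12, 7, 8]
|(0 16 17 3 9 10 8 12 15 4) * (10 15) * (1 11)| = |(0 16 17 3 9 15 4)(1 11)(8 12 10)| = 42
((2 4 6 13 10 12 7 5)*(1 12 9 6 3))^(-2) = (1 4 5 12 3 2 7)(6 10)(9 13) = [0, 4, 7, 2, 5, 12, 10, 1, 8, 13, 6, 11, 3, 9]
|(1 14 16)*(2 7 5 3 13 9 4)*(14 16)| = 14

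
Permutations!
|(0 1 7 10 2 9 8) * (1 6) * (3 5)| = |(0 6 1 7 10 2 9 8)(3 5)| = 8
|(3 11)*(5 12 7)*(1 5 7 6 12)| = 2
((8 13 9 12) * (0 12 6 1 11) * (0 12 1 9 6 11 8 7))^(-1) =[7, 0, 2, 3, 4, 5, 13, 12, 1, 6, 10, 9, 11, 8] =(0 7 12 11 9 6 13 8 1)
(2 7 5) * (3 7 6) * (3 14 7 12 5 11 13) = (2 6 14 7 11 13 3 12 5) = [0, 1, 6, 12, 4, 2, 14, 11, 8, 9, 10, 13, 5, 3, 7]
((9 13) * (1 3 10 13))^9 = [0, 9, 2, 1, 4, 5, 6, 7, 8, 13, 3, 11, 12, 10] = (1 9 13 10 3)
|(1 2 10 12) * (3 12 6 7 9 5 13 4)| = |(1 2 10 6 7 9 5 13 4 3 12)| = 11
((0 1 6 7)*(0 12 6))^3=(12)(0 1)=[1, 0, 2, 3, 4, 5, 6, 7, 8, 9, 10, 11, 12]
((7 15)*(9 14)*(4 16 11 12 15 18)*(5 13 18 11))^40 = (18) = [0, 1, 2, 3, 4, 5, 6, 7, 8, 9, 10, 11, 12, 13, 14, 15, 16, 17, 18]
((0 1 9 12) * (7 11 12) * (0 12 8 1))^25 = [0, 1, 2, 3, 4, 5, 6, 7, 8, 9, 10, 11, 12] = (12)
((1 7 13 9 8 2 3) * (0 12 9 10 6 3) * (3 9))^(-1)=[2, 3, 8, 12, 4, 5, 10, 1, 9, 6, 13, 11, 0, 7]=(0 2 8 9 6 10 13 7 1 3 12)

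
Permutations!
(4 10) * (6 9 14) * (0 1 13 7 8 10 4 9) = (0 1 13 7 8 10 9 14 6) = [1, 13, 2, 3, 4, 5, 0, 8, 10, 14, 9, 11, 12, 7, 6]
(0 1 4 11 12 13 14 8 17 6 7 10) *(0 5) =[1, 4, 2, 3, 11, 0, 7, 10, 17, 9, 5, 12, 13, 14, 8, 15, 16, 6] =(0 1 4 11 12 13 14 8 17 6 7 10 5)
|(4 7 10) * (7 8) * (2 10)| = |(2 10 4 8 7)| = 5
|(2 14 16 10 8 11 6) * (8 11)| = |(2 14 16 10 11 6)| = 6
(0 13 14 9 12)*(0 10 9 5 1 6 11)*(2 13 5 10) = (0 5 1 6 11)(2 13 14 10 9 12) = [5, 6, 13, 3, 4, 1, 11, 7, 8, 12, 9, 0, 2, 14, 10]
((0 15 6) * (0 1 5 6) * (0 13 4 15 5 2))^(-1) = (0 2 1 6 5)(4 13 15) = [2, 6, 1, 3, 13, 0, 5, 7, 8, 9, 10, 11, 12, 15, 14, 4]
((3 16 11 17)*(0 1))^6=(3 11)(16 17)=[0, 1, 2, 11, 4, 5, 6, 7, 8, 9, 10, 3, 12, 13, 14, 15, 17, 16]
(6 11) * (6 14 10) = (6 11 14 10) = [0, 1, 2, 3, 4, 5, 11, 7, 8, 9, 6, 14, 12, 13, 10]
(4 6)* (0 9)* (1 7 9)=(0 1 7 9)(4 6)=[1, 7, 2, 3, 6, 5, 4, 9, 8, 0]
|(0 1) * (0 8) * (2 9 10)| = 3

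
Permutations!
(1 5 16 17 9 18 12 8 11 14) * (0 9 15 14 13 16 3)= (0 9 18 12 8 11 13 16 17 15 14 1 5 3)= [9, 5, 2, 0, 4, 3, 6, 7, 11, 18, 10, 13, 8, 16, 1, 14, 17, 15, 12]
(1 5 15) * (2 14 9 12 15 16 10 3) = (1 5 16 10 3 2 14 9 12 15) = [0, 5, 14, 2, 4, 16, 6, 7, 8, 12, 3, 11, 15, 13, 9, 1, 10]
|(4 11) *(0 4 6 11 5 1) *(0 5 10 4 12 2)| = |(0 12 2)(1 5)(4 10)(6 11)| = 6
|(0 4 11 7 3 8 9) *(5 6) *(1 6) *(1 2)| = |(0 4 11 7 3 8 9)(1 6 5 2)| = 28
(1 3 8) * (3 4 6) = (1 4 6 3 8) = [0, 4, 2, 8, 6, 5, 3, 7, 1]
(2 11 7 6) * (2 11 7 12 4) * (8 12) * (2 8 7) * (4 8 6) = (4 6 11 7)(8 12) = [0, 1, 2, 3, 6, 5, 11, 4, 12, 9, 10, 7, 8]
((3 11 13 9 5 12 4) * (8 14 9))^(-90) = (14) = [0, 1, 2, 3, 4, 5, 6, 7, 8, 9, 10, 11, 12, 13, 14]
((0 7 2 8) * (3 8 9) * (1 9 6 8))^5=(1 3 9)=[0, 3, 2, 9, 4, 5, 6, 7, 8, 1]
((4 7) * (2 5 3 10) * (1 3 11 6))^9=[0, 10, 11, 2, 7, 6, 3, 4, 8, 9, 5, 1]=(1 10 5 6 3 2 11)(4 7)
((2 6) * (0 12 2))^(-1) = (0 6 2 12) = [6, 1, 12, 3, 4, 5, 2, 7, 8, 9, 10, 11, 0]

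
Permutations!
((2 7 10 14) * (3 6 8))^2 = [0, 1, 10, 8, 4, 5, 3, 14, 6, 9, 2, 11, 12, 13, 7] = (2 10)(3 8 6)(7 14)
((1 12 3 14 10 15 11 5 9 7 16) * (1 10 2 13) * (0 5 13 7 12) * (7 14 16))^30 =(0 11 16 9 1 15 3 5 13 10 12) =[11, 15, 2, 5, 4, 13, 6, 7, 8, 1, 12, 16, 0, 10, 14, 3, 9]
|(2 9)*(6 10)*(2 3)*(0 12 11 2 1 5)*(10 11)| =10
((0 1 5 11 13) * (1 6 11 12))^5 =[6, 12, 2, 3, 4, 1, 11, 7, 8, 9, 10, 13, 5, 0] =(0 6 11 13)(1 12 5)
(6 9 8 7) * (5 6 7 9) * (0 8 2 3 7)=(0 8 9 2 3 7)(5 6)=[8, 1, 3, 7, 4, 6, 5, 0, 9, 2]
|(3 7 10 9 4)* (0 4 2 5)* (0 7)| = 15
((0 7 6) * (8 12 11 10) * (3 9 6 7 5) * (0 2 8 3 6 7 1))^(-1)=(0 1 7 9 3 10 11 12 8 2 6 5)=[1, 7, 6, 10, 4, 0, 5, 9, 2, 3, 11, 12, 8]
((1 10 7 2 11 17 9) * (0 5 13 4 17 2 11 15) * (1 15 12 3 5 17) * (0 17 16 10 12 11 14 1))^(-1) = (0 4 13 5 3 12 1 14 7 10 16)(2 11)(9 17 15) = [4, 14, 11, 12, 13, 3, 6, 10, 8, 17, 16, 2, 1, 5, 7, 9, 0, 15]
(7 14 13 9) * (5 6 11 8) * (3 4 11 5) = [0, 1, 2, 4, 11, 6, 5, 14, 3, 7, 10, 8, 12, 9, 13] = (3 4 11 8)(5 6)(7 14 13 9)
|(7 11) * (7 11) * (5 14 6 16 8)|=5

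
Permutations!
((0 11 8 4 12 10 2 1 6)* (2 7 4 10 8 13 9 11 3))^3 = (13)(0 1 3 6 2)(4 10 12 7 8) = [1, 3, 0, 6, 10, 5, 2, 8, 4, 9, 12, 11, 7, 13]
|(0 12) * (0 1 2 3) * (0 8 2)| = 3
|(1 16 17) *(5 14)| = 6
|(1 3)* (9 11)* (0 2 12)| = 6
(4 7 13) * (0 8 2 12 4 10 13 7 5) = (0 8 2 12 4 5)(10 13) = [8, 1, 12, 3, 5, 0, 6, 7, 2, 9, 13, 11, 4, 10]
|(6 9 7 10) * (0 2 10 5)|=7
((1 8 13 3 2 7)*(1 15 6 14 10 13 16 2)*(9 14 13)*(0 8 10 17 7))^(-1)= (0 2 16 8)(1 3 13 6 15 7 17 14 9 10)= [2, 3, 16, 13, 4, 5, 15, 17, 0, 10, 1, 11, 12, 6, 9, 7, 8, 14]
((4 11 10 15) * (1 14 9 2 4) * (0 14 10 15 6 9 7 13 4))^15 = (0 13 15 6)(1 9 14 4)(2 7 11 10) = [13, 9, 7, 3, 1, 5, 0, 11, 8, 14, 2, 10, 12, 15, 4, 6]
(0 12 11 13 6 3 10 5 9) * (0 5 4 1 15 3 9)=[12, 15, 2, 10, 1, 0, 9, 7, 8, 5, 4, 13, 11, 6, 14, 3]=(0 12 11 13 6 9 5)(1 15 3 10 4)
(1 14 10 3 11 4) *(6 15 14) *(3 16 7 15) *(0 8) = (0 8)(1 6 3 11 4)(7 15 14 10 16) = [8, 6, 2, 11, 1, 5, 3, 15, 0, 9, 16, 4, 12, 13, 10, 14, 7]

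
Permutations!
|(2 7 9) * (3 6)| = |(2 7 9)(3 6)| = 6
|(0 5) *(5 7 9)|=4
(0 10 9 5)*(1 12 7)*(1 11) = (0 10 9 5)(1 12 7 11) = [10, 12, 2, 3, 4, 0, 6, 11, 8, 5, 9, 1, 7]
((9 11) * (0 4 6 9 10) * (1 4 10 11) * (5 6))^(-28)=[0, 5, 2, 3, 6, 9, 1, 7, 8, 4, 10, 11]=(11)(1 5 9 4 6)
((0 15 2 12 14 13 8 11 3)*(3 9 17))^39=(0 8 15 11 2 9 12 17 14 3 13)=[8, 1, 9, 13, 4, 5, 6, 7, 15, 12, 10, 2, 17, 0, 3, 11, 16, 14]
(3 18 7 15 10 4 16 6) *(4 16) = [0, 1, 2, 18, 4, 5, 3, 15, 8, 9, 16, 11, 12, 13, 14, 10, 6, 17, 7] = (3 18 7 15 10 16 6)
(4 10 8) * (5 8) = (4 10 5 8) = [0, 1, 2, 3, 10, 8, 6, 7, 4, 9, 5]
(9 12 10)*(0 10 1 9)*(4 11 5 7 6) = (0 10)(1 9 12)(4 11 5 7 6) = [10, 9, 2, 3, 11, 7, 4, 6, 8, 12, 0, 5, 1]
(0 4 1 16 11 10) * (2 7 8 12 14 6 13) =(0 4 1 16 11 10)(2 7 8 12 14 6 13) =[4, 16, 7, 3, 1, 5, 13, 8, 12, 9, 0, 10, 14, 2, 6, 15, 11]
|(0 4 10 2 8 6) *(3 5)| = 6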